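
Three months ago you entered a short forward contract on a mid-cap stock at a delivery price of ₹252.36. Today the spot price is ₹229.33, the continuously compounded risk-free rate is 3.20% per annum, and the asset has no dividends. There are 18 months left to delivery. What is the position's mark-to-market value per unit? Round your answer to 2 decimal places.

₹11.20

Current fair forward for the remaining 18 months: F = S·e^(r·T), r = 0.0320
F = 229.33 · e^(0.0320 × 18/12) = 229.33 × 1.049171 = 240.6064
Value of long forward = (F − K)·e^(−rT) = (240.6064 − 252.36) · e^(−0.0320·18/12)
= -11.7536 × 0.953134 = -11.20
Short position value = −(long value) = ₹11.20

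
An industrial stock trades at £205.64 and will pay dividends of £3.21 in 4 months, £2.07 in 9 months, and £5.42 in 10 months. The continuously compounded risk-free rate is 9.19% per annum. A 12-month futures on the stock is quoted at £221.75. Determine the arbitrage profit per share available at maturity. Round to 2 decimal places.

PV(dividends) I = 3.21·e^(−0.0919·4/12) + 2.07·e^(−0.0919·9/12) + 5.42·e^(−0.0919·10/12) = 10.0657
Fair futures F* = (S − I)·e^(rT) = (205.64 − 10.0657)·e^0.091900 = 195.5743 × 1.096255 = 214.3993
Market £221.75 > fair 214.3993: forward overpriced → cash-and-carry (borrow at r, buy the stock and collect the dividends, short the forward).
Profit at T = |F_mkt − F*| = |221.75 − 214.3993| = £7.35 per share

£7.35 per share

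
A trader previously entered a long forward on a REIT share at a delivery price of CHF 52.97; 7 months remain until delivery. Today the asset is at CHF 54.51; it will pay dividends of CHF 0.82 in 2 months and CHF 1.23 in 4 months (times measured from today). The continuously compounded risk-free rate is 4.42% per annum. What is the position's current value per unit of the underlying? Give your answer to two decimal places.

CHF 0.86

PV(remaining dividends) I = 0.82·e^(−0.0442·2/12) + 1.23·e^(−0.0442·4/12) = 2.0260
Current forward F = (S − I)·e^(rT) = (54.51 − 2.0260)·e^(0.0442·7/12) = 52.4840 × 1.026119 = 53.8548
Value (long) = (F − K)·e^(−rT) = (53.8548 − 52.97) × 0.974546 = 0.8623
Value = CHF 0.86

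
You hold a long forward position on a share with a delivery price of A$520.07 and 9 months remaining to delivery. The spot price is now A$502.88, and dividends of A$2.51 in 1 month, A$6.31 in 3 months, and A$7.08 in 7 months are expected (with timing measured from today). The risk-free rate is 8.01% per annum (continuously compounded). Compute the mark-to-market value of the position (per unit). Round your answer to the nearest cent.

PV(remaining dividends) I = 2.51·e^(−0.0801·1/12) + 6.31·e^(−0.0801·3/12) + 7.08·e^(−0.0801·7/12) = 15.4350
Current forward F = (S − I)·e^(rT) = (502.88 − 15.4350)·e^(0.0801·9/12) = 487.4450 × 1.061916 = 517.6256
Value (long) = (F − K)·e^(−rT) = (517.6256 − 520.07) × 0.941694 = -2.3019
Value = -A$2.30

-A$2.30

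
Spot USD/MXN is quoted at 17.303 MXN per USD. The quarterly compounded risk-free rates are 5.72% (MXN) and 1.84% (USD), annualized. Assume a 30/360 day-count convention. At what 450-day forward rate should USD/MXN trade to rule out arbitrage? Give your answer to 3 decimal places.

18.155

By covered interest parity, F = S · (1+r_MXN/4)^(4T) / (1+r_USD/4)^(4T)
= 17.303 × 1.073574 / 1.023213 = 17.303 × 1.049218
F = 18.155 MXN per USD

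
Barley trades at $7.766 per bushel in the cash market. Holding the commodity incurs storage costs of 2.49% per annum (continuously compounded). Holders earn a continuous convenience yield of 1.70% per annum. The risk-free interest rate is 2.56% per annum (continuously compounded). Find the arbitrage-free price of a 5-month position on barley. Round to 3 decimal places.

$7.875 per bushel

Net carry = r + u − y = 0.0256 + 0.0249 − 0.0170 = 0.0335
F = S·e^((r+u−y)T) = 7.766 · e^(0.0335 × 5/12) = 7.766 · e^0.013958
= 7.766 × 1.014056 = $7.875 per bushel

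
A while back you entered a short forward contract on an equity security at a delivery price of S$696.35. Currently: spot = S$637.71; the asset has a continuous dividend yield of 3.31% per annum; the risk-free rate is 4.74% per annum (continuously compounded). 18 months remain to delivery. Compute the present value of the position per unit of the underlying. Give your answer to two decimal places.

S$41.74

Current fair forward for the remaining 18 months: F = S·e^((r − q)·T), (r − q) = 0.0474 − 0.0331 = 0.0143
F = 637.71 · e^(0.0143 × 18/12) = 637.71 × 1.021682 = 651.5368
Value of long forward = (F − K)·e^(−rT) = (651.5368 − 696.35) · e^(−0.0474·18/12)
= -44.8132 × 0.931369 = -41.74
Short position value = −(long value) = S$41.74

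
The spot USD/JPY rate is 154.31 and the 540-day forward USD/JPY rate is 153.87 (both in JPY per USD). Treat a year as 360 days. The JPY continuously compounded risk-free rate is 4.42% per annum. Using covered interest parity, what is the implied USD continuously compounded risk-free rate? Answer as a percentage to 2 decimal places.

4.61%

F = S·e^((r_JPY − r_USD)T) ⇒ r_USD = r_JPY − ln(F/S)/T
ln(153.87/154.31) = -0.002855; /(540/360) = -0.001903
r_USD = 0.0442 + 0.001903 = 0.046103
r_USD = 4.61%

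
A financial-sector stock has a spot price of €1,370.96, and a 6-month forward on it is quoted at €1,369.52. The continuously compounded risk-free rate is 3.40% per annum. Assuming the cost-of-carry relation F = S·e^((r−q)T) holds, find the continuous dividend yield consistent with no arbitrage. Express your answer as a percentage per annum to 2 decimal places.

3.61%

From F = S·e^((r−q)T): (r − q) = ln(F/S)/T
ln(1369.52/1370.96) = ln(0.998950) = -0.001051
(r − q) = -0.001051 / (6/12) = -0.002102
q = r − ln(F/S)/T = 0.0340 + 0.002102 = 0.036102
q = 3.61%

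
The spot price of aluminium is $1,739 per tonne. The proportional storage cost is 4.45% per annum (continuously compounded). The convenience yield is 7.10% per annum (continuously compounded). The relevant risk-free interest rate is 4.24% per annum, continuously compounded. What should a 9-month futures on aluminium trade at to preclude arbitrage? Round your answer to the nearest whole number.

$1,760 per tonne

Net carry = r + u − y = 0.0424 + 0.0445 − 0.0710 = 0.0159
F = S·e^((r+u−y)T) = 1739 · e^(0.0159 × 9/12) = 1739 · e^0.011925
= 1739 × 1.011996 = $1,760 per tonne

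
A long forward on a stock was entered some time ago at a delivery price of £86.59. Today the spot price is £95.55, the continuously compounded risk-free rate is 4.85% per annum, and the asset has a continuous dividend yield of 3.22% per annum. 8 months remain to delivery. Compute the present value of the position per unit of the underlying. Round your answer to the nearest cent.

£9.69

Current fair forward for the remaining 8 months: F = S·e^((r − q)·T), (r − q) = 0.0485 − 0.0322 = 0.0163
F = 95.55 · e^(0.0163 × 8/12) = 95.55 × 1.010926 = 96.5940
Value of long forward = (F − K)·e^(−rT) = (96.5940 − 86.59) · e^(−0.0485·8/12)
= 10.0040 × 0.968184 = 9.69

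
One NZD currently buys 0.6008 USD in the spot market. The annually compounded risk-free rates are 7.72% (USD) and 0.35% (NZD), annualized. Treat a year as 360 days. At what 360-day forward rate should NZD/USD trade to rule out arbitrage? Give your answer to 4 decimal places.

0.6449

By covered interest parity, F = S · (1+r_USD)^T / (1+r_NZD)^T
= 0.6008 × 1.077200 / 1.003500 = 0.6008 × 1.073443
F = 0.6449 USD per NZD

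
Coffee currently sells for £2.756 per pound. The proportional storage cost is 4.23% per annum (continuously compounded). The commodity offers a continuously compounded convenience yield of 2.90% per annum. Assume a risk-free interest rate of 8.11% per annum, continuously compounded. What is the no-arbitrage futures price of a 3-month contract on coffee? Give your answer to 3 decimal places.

Net carry = r + u − y = 0.0811 + 0.0423 − 0.0290 = 0.0944
F = S·e^((r+u−y)T) = 2.756 · e^(0.0944 × 3/12) = 2.756 · e^0.023600
= 2.756 × 1.023881 = £2.822 per pound

£2.822 per pound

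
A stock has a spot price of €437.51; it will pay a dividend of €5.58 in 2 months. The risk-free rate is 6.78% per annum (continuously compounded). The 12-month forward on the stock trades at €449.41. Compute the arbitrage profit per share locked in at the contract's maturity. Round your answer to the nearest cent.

€12.89 per share

PV(dividends) I = 5.58·e^(−0.0678·2/12) = 5.5173
Fair forward F* = (S − I)·e^(rT) = (437.51 − 5.5173)·e^0.067800 = 431.9927 × 1.070151 = 462.2974
Market €449.41 < fair 462.2974: forward underpriced → reverse cash-and-carry (short the stock, invest proceeds at r, pay the dividends, go long the forward).
Profit at T = |F_mkt − F*| = |449.41 − 462.2974| = €12.89 per share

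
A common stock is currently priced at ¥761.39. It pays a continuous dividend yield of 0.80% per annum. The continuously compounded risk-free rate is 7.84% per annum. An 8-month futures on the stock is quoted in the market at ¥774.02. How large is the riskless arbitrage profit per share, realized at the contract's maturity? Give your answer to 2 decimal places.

Fair futures: F* = S·e^(carry·T), with carry = (r − q) = 0.0784 − 0.0080 = 0.0704
F* = 761.39 · e^(0.0704 × 8/12) = 761.39 · e^0.046933 = 761.39 × 1.048052 = ¥797.9763
Market ¥774.02 < fair ¥797.9763: forward underpriced → reverse cash-and-carry (short spot, go long the forward).
At maturity, profit = |F_mkt − F*| = |774.02 − 797.9763| = ¥23.96 per share

¥23.96 per share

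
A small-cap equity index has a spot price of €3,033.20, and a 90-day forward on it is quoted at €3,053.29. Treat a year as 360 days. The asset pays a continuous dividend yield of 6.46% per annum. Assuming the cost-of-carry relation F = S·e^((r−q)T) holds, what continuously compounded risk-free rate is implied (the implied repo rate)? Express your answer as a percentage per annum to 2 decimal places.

From F = S·e^((r−q)T): (r − q) = ln(F/S)/T
ln(3053.29/3033.20) = ln(1.006623) = 0.006601
(r − q) = 0.006601 / (90/360) = 0.026404
r = ln(F/S)/T + q = 0.026404 + 0.0646 = 0.091004
r = 9.10%

9.10%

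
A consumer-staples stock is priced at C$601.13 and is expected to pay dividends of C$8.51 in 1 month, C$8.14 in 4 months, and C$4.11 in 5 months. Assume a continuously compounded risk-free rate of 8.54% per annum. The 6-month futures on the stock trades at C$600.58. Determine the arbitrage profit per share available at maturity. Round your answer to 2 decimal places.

C$5.56 per share

PV(dividends) I = 8.51·e^(−0.0854·1/12) + 8.14·e^(−0.0854·4/12) + 4.11·e^(−0.0854·5/12) = 20.3275
Fair futures F* = (S − I)·e^(rT) = (601.13 − 20.3275)·e^0.042700 = 580.8025 × 1.043625 = 606.1400
Market C$600.58 < fair 606.1400: forward underpriced → reverse cash-and-carry (short the stock, invest proceeds at r, pay the dividends, go long the forward).
Profit at T = |F_mkt − F*| = |600.58 − 606.1400| = C$5.56 per share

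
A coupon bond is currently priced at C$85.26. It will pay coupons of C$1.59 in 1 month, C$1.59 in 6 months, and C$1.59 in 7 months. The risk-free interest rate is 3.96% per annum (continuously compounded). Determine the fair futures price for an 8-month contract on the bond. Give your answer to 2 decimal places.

C$82.72

PV(coupons) I = 1.59·e^(−0.0396·1/12) + 1.59·e^(−0.0396·6/12) + 1.59·e^(−0.0396·7/12)
I = 1.5848 + 1.5588 + 1.5537 = 4.6973
F = (S − I)·e^(rT) = (85.26 − 4.6973) · e^(0.0396·8/12)
= 80.5627 · e^0.026400 = 80.5627 × 1.026752 = C$82.72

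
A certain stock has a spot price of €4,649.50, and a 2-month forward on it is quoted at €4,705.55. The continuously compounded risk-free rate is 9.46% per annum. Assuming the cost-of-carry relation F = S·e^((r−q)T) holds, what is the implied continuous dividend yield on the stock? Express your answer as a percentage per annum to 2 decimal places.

2.27%

From F = S·e^((r−q)T): (r − q) = ln(F/S)/T
ln(4705.55/4649.50) = ln(1.012055) = 0.011983
(r − q) = 0.011983 / (2/12) = 0.071898
q = r − ln(F/S)/T = 0.0946 − 0.071898 = 0.022702
q = 2.27%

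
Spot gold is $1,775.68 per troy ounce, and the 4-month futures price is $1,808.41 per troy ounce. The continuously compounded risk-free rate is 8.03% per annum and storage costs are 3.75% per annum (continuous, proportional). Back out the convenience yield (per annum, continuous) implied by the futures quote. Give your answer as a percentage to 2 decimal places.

F = S·e^((r+u−y)T) ⇒ (r+u−y) = ln(F/S)/T
ln(1808.41/1775.68) = 0.018265; /T ⇒ 0.054795
y = r + u − ln(F/S)/T = 0.0803 + 0.0375 − 0.054795 = 0.063005
y = 6.30%

6.30%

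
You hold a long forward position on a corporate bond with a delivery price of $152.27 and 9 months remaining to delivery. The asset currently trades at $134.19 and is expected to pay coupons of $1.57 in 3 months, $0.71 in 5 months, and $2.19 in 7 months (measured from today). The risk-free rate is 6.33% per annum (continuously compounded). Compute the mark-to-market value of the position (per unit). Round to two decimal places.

-$15.37

PV(remaining coupons) I = 1.57·e^(−0.0633·3/12) + 0.71·e^(−0.0633·5/12) + 2.19·e^(−0.0633·7/12) = 4.3475
Current forward F = (S − I)·e^(rT) = (134.19 − 4.3475)·e^(0.0633·9/12) = 129.8425 × 1.048620 = 136.1554
Value (long) = (F − K)·e^(−rT) = (136.1554 − 152.27) × 0.953634 = -15.3674
Value = -$15.37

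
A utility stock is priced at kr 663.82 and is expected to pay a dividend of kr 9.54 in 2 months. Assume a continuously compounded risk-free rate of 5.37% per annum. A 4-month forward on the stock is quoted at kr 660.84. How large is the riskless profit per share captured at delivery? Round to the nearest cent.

kr 5.34 per share

PV(dividends) I = 9.54·e^(−0.0537·2/12) = 9.4550
Fair forward F* = (S − I)·e^(rT) = (663.82 − 9.4550)·e^0.017900 = 654.3650 × 1.018061 = 666.1835
Market kr 660.84 < fair 666.1835: forward underpriced → reverse cash-and-carry (short the stock, invest proceeds at r, pay the dividends, go long the forward).
Profit at T = |F_mkt − F*| = |660.84 − 666.1835| = kr 5.34 per share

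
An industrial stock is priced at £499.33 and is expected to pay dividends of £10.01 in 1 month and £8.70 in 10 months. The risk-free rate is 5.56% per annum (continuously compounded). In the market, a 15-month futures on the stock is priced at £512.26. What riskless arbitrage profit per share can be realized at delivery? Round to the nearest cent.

£3.42 per share

PV(dividends) I = 10.01·e^(−0.0556·1/12) + 8.70·e^(−0.0556·10/12) = 18.2698
Fair futures F* = (S − I)·e^(rT) = (499.33 − 18.2698)·e^0.069500 = 481.0602 × 1.071972 = 515.6831
Market £512.26 < fair 515.6831: forward underpriced → reverse cash-and-carry (short the stock, invest proceeds at r, pay the dividends, go long the forward).
Profit at T = |F_mkt − F*| = |512.26 − 515.6831| = £3.42 per share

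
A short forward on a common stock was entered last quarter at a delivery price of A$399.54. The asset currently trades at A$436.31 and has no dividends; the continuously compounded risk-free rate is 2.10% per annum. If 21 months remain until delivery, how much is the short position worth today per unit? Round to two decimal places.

Current fair forward for the remaining 21 months: F = S·e^(r·T), r = 0.0210
F = 436.31 · e^(0.0210 × 21/12) = 436.31 × 1.037434 = 452.6428
Value of long forward = (F − K)·e^(−rT) = (452.6428 − 399.54) · e^(−0.0210·21/12)
= 53.1028 × 0.963917 = 51.19
Short position value = −(long value) = -A$51.19

-A$51.19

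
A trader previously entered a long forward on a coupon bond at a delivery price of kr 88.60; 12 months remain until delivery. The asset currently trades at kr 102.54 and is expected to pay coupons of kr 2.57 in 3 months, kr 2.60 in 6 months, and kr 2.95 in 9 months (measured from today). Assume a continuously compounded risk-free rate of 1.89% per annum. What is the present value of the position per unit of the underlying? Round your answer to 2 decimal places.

kr 7.56

PV(remaining coupons) I = 2.57·e^(−0.0189·3/12) + 2.60·e^(−0.0189·6/12) + 2.95·e^(−0.0189·9/12) = 8.0419
Current forward F = (S − I)·e^(rT) = (102.54 − 8.0419)·e^(0.0189·12/12) = 94.4981 × 1.019080 = 96.3011
Value (long) = (F − K)·e^(−rT) = (96.3011 − 88.60) × 0.981277 = 7.5569
Value = kr 7.56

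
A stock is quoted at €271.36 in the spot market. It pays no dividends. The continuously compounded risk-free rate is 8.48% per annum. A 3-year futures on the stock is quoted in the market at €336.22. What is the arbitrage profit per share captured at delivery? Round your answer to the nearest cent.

€13.75 per share

Fair futures: F* = S·e^(carry·T), with carry = r = 0.0848
F* = 271.36 · e^(0.0848 × 3) = 271.36 · e^0.254400 = 271.36 × 1.289688 = €349.9697
Market €336.22 < fair €349.9697: forward underpriced → reverse cash-and-carry (short spot, go long the forward).
At maturity, profit = |F_mkt − F*| = |336.22 − 349.9697| = €13.75 per share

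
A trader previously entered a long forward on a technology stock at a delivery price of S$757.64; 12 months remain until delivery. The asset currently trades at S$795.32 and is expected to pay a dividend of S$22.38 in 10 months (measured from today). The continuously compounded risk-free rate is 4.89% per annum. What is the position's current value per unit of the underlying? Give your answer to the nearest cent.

S$52.35

PV(remaining dividends) I = 22.38·e^(−0.0489·10/12) = 21.4863
Current forward F = (S − I)·e^(rT) = (795.32 − 21.4863)·e^(0.0489·12/12) = 773.8337 × 1.050115 = 812.6144
Value (long) = (F − K)·e^(−rT) = (812.6144 − 757.64) × 0.952276 = 52.3508
Value = S$52.35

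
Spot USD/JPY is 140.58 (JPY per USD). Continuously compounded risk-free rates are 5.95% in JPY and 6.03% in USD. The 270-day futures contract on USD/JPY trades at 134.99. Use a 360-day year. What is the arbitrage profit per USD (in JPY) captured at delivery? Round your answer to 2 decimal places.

5.51 per USD (in JPY)

Fair futures: F* = S·e^(carry·T), with carry = (r_JPY − r_USD) = 0.0595 − 0.0603 = -0.0008
F* = 140.58 · e^(-0.0008 × 270/360) = 140.58 · e^-0.000600 = 140.58 × 0.999400 = 140.4957
Market 134.99 < fair 140.4957: forward underpriced → reverse cash-and-carry (short spot, go long the forward).
At maturity, profit = |F_mkt − F*| = |134.99 − 140.4957| = 5.51 per USD (in JPY)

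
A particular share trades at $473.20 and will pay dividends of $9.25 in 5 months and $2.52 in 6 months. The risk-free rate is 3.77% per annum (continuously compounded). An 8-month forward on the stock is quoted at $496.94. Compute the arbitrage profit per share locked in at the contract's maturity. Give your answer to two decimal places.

$23.57 per share

PV(dividends) I = 9.25·e^(−0.0377·5/12) + 2.52·e^(−0.0377·6/12) = 11.5788
Fair forward F* = (S − I)·e^(rT) = (473.20 − 11.5788)·e^0.025133 = 461.6212 × 1.025451 = 473.3699
Market $496.94 > fair 473.3699: forward overpriced → cash-and-carry (borrow at r, buy the stock and collect the dividends, short the forward).
Profit at T = |F_mkt − F*| = |496.94 − 473.3699| = $23.57 per share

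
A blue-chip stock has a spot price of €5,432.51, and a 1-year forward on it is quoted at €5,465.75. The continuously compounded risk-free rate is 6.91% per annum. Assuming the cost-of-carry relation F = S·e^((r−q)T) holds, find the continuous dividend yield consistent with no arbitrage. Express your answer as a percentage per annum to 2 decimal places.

6.30%

From F = S·e^((r−q)T): (r − q) = ln(F/S)/T
ln(5465.75/5432.51) = ln(1.006119) = 0.006100
(r − q) = 0.006100 / (12/12) = 0.006100
q = r − ln(F/S)/T = 0.0691 − 0.006100 = 0.063000
q = 6.30%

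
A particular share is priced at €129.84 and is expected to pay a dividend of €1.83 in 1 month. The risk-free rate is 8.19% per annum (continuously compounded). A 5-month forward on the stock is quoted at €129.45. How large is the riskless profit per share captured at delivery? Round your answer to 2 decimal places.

PV(dividends) I = 1.83·e^(−0.0819·1/12) = 1.8176
Fair forward F* = (S − I)·e^(rT) = (129.84 − 1.8176)·e^0.034125 = 128.0224 × 1.034714 = 132.4666
Market €129.45 < fair 132.4666: forward underpriced → reverse cash-and-carry (short the stock, invest proceeds at r, pay the dividends, go long the forward).
Profit at T = |F_mkt − F*| = |129.45 − 132.4666| = €3.02 per share

€3.02 per share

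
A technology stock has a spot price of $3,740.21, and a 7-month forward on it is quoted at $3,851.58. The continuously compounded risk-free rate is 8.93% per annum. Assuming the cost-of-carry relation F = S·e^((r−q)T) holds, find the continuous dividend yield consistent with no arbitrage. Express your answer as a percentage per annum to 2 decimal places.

3.90%

From F = S·e^((r−q)T): (r − q) = ln(F/S)/T
ln(3851.58/3740.21) = ln(1.029776) = 0.029341
(r − q) = 0.029341 / (7/12) = 0.050299
q = r − ln(F/S)/T = 0.0893 − 0.050299 = 0.039001
q = 3.90%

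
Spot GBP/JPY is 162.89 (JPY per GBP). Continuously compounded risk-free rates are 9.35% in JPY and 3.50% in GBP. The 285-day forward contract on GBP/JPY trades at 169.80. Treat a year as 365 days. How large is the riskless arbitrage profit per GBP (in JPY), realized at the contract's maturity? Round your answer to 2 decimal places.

Fair forward: F* = S·e^(carry·T), with carry = (r_JPY − r_GBP) = 0.0935 − 0.0350 = 0.0585
F* = 162.89 · e^(0.0585 × 285/365) = 162.89 · e^0.045678 = 162.89 × 1.046737 = 170.5030
Market 169.80 < fair 170.5030: forward underpriced → reverse cash-and-carry (short spot, go long the forward).
At maturity, profit = |F_mkt − F*| = |169.80 − 170.5030| = 0.70 per GBP (in JPY)

0.70 per GBP (in JPY)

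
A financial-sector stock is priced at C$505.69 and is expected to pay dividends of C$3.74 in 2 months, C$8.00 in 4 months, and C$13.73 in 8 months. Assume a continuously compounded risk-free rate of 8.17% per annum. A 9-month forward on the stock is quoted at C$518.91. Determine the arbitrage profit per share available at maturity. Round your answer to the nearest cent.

C$7.29 per share

PV(dividends) I = 3.74·e^(−0.0817·2/12) + 8.00·e^(−0.0817·4/12) + 13.73·e^(−0.0817·8/12) = 24.4767
Fair forward F* = (S − I)·e^(rT) = (505.69 − 24.4767)·e^0.061275 = 481.2133 × 1.063191 = 511.6216
Market C$518.91 > fair 511.6216: forward overpriced → cash-and-carry (borrow at r, buy the stock and collect the dividends, short the forward).
Profit at T = |F_mkt − F*| = |518.91 − 511.6216| = C$7.29 per share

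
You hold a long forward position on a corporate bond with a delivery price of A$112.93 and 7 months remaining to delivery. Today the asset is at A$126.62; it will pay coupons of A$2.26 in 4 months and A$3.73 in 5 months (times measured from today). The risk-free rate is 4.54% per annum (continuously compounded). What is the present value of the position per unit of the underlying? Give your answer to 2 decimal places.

PV(remaining coupons) I = 2.26·e^(−0.0454·4/12) + 3.73·e^(−0.0454·5/12) = 5.8862
Current forward F = (S − I)·e^(rT) = (126.62 − 5.8862)·e^(0.0454·7/12) = 120.7338 × 1.026837 = 123.9739
Value (long) = (F − K)·e^(−rT) = (123.9739 − 112.93) × 0.973864 = 10.7553
Value = A$10.76

A$10.76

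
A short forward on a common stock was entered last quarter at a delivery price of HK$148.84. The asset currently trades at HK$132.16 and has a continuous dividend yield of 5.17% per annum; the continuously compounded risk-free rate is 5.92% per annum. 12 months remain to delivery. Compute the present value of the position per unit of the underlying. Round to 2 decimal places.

HK$14.78

Current fair forward for the remaining 12 months: F = S·e^((r − q)·T), (r − q) = 0.0592 − 0.0517 = 0.0075
F = 132.16 · e^(0.0075 × 12/12) = 132.16 × 1.007528 = 133.1549
Value of long forward = (F − K)·e^(−rT) = (133.1549 − 148.84) · e^(−0.0592·12/12)
= -15.6851 × 0.942518 = -14.78
Short position value = −(long value) = HK$14.78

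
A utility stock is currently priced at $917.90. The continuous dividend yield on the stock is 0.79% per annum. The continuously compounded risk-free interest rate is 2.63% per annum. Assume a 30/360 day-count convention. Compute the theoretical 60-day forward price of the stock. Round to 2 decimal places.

$920.72

F = S·e^((r − q)T) = 917.90 · e^((0.0263 − 0.0079) × 60/360)
= 917.90 · e^0.003067 = 917.90 × 1.003072
F = $920.72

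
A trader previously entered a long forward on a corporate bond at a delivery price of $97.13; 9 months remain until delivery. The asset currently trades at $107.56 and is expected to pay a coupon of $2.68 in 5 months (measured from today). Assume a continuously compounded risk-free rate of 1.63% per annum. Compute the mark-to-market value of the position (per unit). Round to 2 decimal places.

PV(remaining coupons) I = 2.68·e^(−0.0163·5/12) = 2.6619
Current forward F = (S − I)·e^(rT) = (107.56 − 2.6619)·e^(0.0163·9/12) = 104.8981 × 1.012300 = 106.1883
Value (long) = (F − K)·e^(−rT) = (106.1883 − 97.13) × 0.987849 = 8.9482
Value = $8.95

$8.95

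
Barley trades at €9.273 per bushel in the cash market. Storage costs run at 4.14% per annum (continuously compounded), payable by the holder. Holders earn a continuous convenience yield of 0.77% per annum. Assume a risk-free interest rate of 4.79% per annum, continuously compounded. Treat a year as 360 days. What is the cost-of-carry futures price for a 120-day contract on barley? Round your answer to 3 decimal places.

€9.529 per bushel

Net carry = r + u − y = 0.0479 + 0.0414 − 0.0077 = 0.0816
F = S·e^((r+u−y)T) = 9.273 · e^(0.0816 × 120/360) = 9.273 · e^0.027200
= 9.273 × 1.027573 = €9.529 per bushel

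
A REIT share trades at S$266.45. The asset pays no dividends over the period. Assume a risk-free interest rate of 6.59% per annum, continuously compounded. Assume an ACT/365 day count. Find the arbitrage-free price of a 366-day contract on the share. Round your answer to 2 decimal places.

S$284.65

F = S·e^(rT) = 266.45 · e^(0.0659 × 366/365)
= 266.45 · e^0.066081 = 266.45 × 1.068313
F = S$284.65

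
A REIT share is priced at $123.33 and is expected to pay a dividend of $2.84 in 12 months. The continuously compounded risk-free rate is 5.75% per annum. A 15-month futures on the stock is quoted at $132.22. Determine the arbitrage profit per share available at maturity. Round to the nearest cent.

PV(dividends) I = 2.84·e^(−0.0575·12/12) = 2.6813
Fair futures F* = (S − I)·e^(rT) = (123.33 − 2.6813)·e^0.071875 = 120.6487 × 1.074521 = 129.6396
Market $132.22 > fair 129.6396: forward overpriced → cash-and-carry (borrow at r, buy the stock and collect the dividends, short the forward).
Profit at T = |F_mkt − F*| = |132.22 − 129.6396| = $2.58 per share

$2.58 per share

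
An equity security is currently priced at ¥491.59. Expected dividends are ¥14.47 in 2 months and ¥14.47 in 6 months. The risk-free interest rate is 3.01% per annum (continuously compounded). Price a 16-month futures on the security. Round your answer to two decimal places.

¥481.90

PV(dividends) I = 14.47·e^(−0.0301·2/12) + 14.47·e^(−0.0301·6/12)
I = 14.3976 + 14.2539 = 28.6515
F = (S − I)·e^(rT) = (491.59 − 28.6515) · e^(0.0301·16/12)
= 462.9385 · e^0.040133 = 462.9385 × 1.040949 = ¥481.90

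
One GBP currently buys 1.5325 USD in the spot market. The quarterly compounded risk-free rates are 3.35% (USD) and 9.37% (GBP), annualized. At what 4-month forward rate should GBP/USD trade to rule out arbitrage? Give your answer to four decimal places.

1.5025

By covered interest parity, F = S · (1+r_USD/4)^(4T) / (1+r_GBP/4)^(4T)
= 1.5325 × 1.011182 / 1.031355 = 1.5325 × 0.980440
F = 1.5025 USD per GBP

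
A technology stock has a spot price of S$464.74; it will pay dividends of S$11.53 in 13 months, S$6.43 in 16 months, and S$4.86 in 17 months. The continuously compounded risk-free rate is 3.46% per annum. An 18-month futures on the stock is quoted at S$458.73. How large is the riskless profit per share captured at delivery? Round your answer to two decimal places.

PV(dividends) I = 11.53·e^(−0.0346·13/12) + 6.43·e^(−0.0346·16/12) + 4.86·e^(−0.0346·17/12) = 21.8734
Fair futures F* = (S − I)·e^(rT) = (464.74 − 21.8734)·e^0.051900 = 442.8666 × 1.053270 = 466.4581
Market S$458.73 < fair 466.4581: forward underpriced → reverse cash-and-carry (short the stock, invest proceeds at r, pay the dividends, go long the forward).
Profit at T = |F_mkt − F*| = |458.73 − 466.4581| = S$7.73 per share

S$7.73 per share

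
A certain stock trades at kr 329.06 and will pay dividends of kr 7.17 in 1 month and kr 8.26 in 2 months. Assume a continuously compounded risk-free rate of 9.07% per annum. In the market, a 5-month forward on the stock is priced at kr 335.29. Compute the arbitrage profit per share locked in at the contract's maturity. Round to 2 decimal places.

kr 9.40 per share

PV(dividends) I = 7.17·e^(−0.0907·1/12) + 8.26·e^(−0.0907·2/12) = 15.2521
Fair forward F* = (S − I)·e^(rT) = (329.06 − 15.2521)·e^0.037792 = 313.8079 × 1.038515 = 325.8942
Market kr 335.29 > fair 325.8942: forward overpriced → cash-and-carry (borrow at r, buy the stock and collect the dividends, short the forward).
Profit at T = |F_mkt − F*| = |335.29 − 325.8942| = kr 9.40 per share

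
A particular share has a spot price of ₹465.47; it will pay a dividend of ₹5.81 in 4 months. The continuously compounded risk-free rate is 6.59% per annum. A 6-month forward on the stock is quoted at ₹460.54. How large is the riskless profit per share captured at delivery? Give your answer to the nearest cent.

PV(dividends) I = 5.81·e^(−0.0659·4/12) = 5.6838
Fair forward F* = (S − I)·e^(rT) = (465.47 − 5.6838)·e^0.032950 = 459.7862 × 1.033499 = 475.1886
Market ₹460.54 < fair 475.1886: forward underpriced → reverse cash-and-carry (short the stock, invest proceeds at r, pay the dividends, go long the forward).
Profit at T = |F_mkt − F*| = |460.54 − 475.1886| = ₹14.65 per share

₹14.65 per share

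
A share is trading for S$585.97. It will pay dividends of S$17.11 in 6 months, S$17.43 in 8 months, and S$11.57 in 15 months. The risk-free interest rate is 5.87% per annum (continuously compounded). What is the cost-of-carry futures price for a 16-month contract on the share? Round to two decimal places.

S$585.95

PV(dividends) I = 17.11·e^(−0.0587·6/12) + 17.43·e^(−0.0587·8/12) + 11.57·e^(−0.0587·15/12)
I = 16.6151 + 16.7611 + 10.7514 = 44.1276
F = (S − I)·e^(rT) = (585.97 − 44.1276) · e^(0.0587·16/12)
= 541.8424 · e^0.078267 = 541.8424 × 1.081411 = S$585.95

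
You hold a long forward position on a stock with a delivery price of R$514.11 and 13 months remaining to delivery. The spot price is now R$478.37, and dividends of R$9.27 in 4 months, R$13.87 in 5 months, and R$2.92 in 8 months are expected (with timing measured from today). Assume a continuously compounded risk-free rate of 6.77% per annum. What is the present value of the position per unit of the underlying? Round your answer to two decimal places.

-R$24.72

PV(remaining dividends) I = 9.27·e^(−0.0677·4/12) + 13.87·e^(−0.0677·5/12) + 2.92·e^(−0.0677·8/12) = 25.3385
Current forward F = (S − I)·e^(rT) = (478.37 − 25.3385)·e^(0.0677·13/12) = 453.0315 × 1.076098 = 487.5063
Value (long) = (F − K)·e^(−rT) = (487.5063 − 514.11) × 0.929283 = -24.7224
Value = -R$24.72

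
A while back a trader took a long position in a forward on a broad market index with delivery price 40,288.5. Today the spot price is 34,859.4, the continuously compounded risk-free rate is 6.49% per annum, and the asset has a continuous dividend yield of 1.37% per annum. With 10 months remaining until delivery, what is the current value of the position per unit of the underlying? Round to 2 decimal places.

-3703.75

Current fair forward for the remaining 10 months: F = S·e^((r − q)·T), (r − q) = 0.0649 − 0.0137 = 0.0512
F = 34859.4 · e^(0.0512 × 10/12) = 34859.4 × 1.04358997 = 36378.9202
Value of long forward = (F − K)·e^(−rT) = (36378.9202 − 40288.5) · e^(−0.0649·10/12)
= -3909.5798 × 0.94735316 = -3703.75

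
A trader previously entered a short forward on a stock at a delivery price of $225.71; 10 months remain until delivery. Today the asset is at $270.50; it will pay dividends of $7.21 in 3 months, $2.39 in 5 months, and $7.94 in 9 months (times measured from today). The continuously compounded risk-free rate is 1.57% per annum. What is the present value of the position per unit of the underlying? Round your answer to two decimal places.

-$30.32

PV(remaining dividends) I = 7.21·e^(−0.0157·3/12) + 2.39·e^(−0.0157·5/12) + 7.94·e^(−0.0157·9/12) = 17.4032
Current forward F = (S − I)·e^(rT) = (270.50 − 17.4032)·e^(0.0157·10/12) = 253.0968 × 1.013169 = 256.4298
Value (long) = (F − K)·e^(−rT) = (256.4298 − 225.71) × 0.987002 = 30.3205
Short position value = −(long value) = -$30.32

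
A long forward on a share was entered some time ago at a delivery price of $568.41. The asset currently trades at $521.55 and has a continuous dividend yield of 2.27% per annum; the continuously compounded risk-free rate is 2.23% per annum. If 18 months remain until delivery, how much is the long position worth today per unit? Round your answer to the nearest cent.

-$45.62

Current fair forward for the remaining 18 months: F = S·e^((r − q)·T), (r − q) = 0.0223 − 0.0227 = -0.0004
F = 521.55 · e^(-0.0004 × 18/12) = 521.55 × 0.999400 = 521.2371
Value of long forward = (F − K)·e^(−rT) = (521.2371 − 568.41) · e^(−0.0223·18/12)
= -47.1729 × 0.967103 = -45.62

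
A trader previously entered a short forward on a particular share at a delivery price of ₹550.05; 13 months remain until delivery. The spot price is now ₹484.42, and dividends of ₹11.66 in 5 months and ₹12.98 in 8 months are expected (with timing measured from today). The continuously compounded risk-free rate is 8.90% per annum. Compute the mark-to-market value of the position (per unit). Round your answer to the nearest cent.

PV(remaining dividends) I = 11.66·e^(−0.0890·5/12) + 12.98·e^(−0.0890·8/12) = 23.4678
Current forward F = (S − I)·e^(rT) = (484.42 − 23.4678)·e^(0.0890·13/12) = 460.9522 × 1.101218 = 507.6089
Value (long) = (F − K)·e^(−rT) = (507.6089 − 550.05) × 0.908086 = -38.5402
Short position value = −(long value) = ₹38.54

₹38.54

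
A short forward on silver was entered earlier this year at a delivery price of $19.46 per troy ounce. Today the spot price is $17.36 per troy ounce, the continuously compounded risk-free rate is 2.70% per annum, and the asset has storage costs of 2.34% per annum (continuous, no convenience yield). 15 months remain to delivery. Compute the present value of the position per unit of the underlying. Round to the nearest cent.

$0.94 per troy ounce

Current fair forward for the remaining 15 months: F = S·e^((r + u)·T), (r + u) = 0.0270 + 0.0234 = 0.0504
F = 17.36 · e^(0.0504 × 15/12) = 17.36 × 1.065027 = 18.4889
Value of long forward = (F − K)·e^(−rT) = (18.4889 − 19.46) · e^(−0.0270·15/12)
= -0.9711 × 0.966813 = -0.94
Short position value = −(long value) = $0.94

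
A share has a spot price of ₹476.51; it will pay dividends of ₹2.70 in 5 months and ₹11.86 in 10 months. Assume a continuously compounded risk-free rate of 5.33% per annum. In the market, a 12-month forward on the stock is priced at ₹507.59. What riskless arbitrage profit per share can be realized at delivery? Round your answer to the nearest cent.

₹19.74 per share

PV(dividends) I = 2.70·e^(−0.0533·5/12) + 11.86·e^(−0.0533·10/12) = 13.9854
Fair forward F* = (S − I)·e^(rT) = (476.51 − 13.9854)·e^0.053300 = 462.5246 × 1.054746 = 487.8460
Market ₹507.59 > fair 487.8460: forward overpriced → cash-and-carry (borrow at r, buy the stock and collect the dividends, short the forward).
Profit at T = |F_mkt − F*| = |507.59 − 487.8460| = ₹19.74 per share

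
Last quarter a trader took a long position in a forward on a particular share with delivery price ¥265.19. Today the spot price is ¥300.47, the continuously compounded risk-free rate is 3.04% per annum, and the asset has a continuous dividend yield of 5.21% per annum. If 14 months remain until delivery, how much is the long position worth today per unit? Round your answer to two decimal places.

¥26.80

Current fair forward for the remaining 14 months: F = S·e^((r − q)·T), (r − q) = 0.0304 − 0.0521 = -0.0217
F = 300.47 · e^(-0.0217 × 14/12) = 300.47 × 0.975001 = 292.9586
Value of long forward = (F − K)·e^(−rT) = (292.9586 − 265.19) · e^(−0.0304·14/12)
= 27.7686 × 0.965155 = 26.80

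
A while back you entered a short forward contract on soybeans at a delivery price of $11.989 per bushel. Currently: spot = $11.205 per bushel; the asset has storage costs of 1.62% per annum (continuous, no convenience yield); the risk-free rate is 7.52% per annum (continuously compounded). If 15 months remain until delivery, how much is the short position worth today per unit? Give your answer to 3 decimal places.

Current fair forward for the remaining 15 months: F = S·e^((r + u)·T), (r + u) = 0.0752 + 0.0162 = 0.0914
F = 11.205 · e^(0.0914 × 15/12) = 11.205 × 1.121032 = 12.5612
Value of long forward = (F − K)·e^(−rT) = (12.5612 − 11.989) · e^(−0.0752·15/12)
= 0.5722 × 0.910283 = 0.521
Short position value = −(long value) = -$0.521

-$0.521 per bushel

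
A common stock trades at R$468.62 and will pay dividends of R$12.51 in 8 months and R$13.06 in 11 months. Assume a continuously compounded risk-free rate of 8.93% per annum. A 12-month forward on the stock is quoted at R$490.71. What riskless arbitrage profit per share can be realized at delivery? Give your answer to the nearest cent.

R$4.36 per share

PV(dividends) I = 12.51·e^(−0.0893·8/12) + 13.06·e^(−0.0893·11/12) = 23.8205
Fair forward F* = (S − I)·e^(rT) = (468.62 − 23.8205)·e^0.089300 = 444.7995 × 1.093409 = 486.3478
Market R$490.71 > fair 486.3478: forward overpriced → cash-and-carry (borrow at r, buy the stock and collect the dividends, short the forward).
Profit at T = |F_mkt − F*| = |490.71 − 486.3478| = R$4.36 per share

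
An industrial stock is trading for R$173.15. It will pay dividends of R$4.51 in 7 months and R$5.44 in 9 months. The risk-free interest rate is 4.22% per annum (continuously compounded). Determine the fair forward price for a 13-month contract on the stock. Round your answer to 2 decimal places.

PV(dividends) I = 4.51·e^(−0.0422·7/12) + 5.44·e^(−0.0422·9/12)
I = 4.4003 + 5.2705 = 9.6708
F = (S − I)·e^(rT) = (173.15 − 9.6708) · e^(0.0422·13/12)
= 163.4792 · e^0.045717 = 163.4792 × 1.046778 = R$171.13

R$171.13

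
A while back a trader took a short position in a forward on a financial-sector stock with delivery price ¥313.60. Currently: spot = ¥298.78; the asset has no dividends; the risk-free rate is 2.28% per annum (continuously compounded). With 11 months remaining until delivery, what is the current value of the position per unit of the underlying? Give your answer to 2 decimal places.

¥8.33

Current fair forward for the remaining 11 months: F = S·e^(r·T), r = 0.0228
F = 298.78 · e^(0.0228 × 11/12) = 298.78 × 1.021120 = 305.0902
Value of long forward = (F − K)·e^(−rT) = (305.0902 − 313.60) · e^(−0.0228·11/12)
= -8.5098 × 0.979317 = -8.33
Short position value = −(long value) = ¥8.33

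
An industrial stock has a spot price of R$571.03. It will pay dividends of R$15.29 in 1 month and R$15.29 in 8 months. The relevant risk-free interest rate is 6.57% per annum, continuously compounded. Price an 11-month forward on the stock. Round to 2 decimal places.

PV(dividends) I = 15.29·e^(−0.0657·1/12) + 15.29·e^(−0.0657·8/12)
I = 15.2065 + 14.6348 = 29.8413
F = (S − I)·e^(rT) = (571.03 − 29.8413) · e^(0.0657·11/12)
= 541.1887 · e^0.060225 = 541.1887 × 1.062075 = R$574.78

R$574.78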